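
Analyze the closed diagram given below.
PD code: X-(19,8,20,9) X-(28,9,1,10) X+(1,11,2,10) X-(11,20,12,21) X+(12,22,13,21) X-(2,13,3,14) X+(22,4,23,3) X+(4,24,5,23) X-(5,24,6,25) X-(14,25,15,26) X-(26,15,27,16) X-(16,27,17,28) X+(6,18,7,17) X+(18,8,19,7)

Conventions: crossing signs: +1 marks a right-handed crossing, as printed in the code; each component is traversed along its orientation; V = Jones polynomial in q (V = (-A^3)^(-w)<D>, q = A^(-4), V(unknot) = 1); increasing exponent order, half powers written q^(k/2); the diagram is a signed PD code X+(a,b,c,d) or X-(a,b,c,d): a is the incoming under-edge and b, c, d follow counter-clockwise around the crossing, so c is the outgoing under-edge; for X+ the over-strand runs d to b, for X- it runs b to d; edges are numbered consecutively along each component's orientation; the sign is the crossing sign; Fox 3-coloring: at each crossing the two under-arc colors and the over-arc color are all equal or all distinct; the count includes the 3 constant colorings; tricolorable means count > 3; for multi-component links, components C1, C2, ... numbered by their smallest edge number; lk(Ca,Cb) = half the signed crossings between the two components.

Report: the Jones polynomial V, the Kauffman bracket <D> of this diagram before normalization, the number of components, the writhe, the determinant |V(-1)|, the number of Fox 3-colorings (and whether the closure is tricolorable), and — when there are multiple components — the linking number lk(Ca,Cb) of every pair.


V(q) = q^-5 - 2q^-4 + 2q^-3 - 2q^-2 + 2q^-1 - 1 + q
bracket: A^-10 - A^-6 + 2A^-2 - 2A^2 + 2A^6 - 2A^10 + A^14, w = -2
1 component, writhe -2, over 14 crossings
det 11, colorings 3 of 3^14 — not tricolorable
observation: |V(-1)| = 11: so not tricolorable, since 3 does not divide 11


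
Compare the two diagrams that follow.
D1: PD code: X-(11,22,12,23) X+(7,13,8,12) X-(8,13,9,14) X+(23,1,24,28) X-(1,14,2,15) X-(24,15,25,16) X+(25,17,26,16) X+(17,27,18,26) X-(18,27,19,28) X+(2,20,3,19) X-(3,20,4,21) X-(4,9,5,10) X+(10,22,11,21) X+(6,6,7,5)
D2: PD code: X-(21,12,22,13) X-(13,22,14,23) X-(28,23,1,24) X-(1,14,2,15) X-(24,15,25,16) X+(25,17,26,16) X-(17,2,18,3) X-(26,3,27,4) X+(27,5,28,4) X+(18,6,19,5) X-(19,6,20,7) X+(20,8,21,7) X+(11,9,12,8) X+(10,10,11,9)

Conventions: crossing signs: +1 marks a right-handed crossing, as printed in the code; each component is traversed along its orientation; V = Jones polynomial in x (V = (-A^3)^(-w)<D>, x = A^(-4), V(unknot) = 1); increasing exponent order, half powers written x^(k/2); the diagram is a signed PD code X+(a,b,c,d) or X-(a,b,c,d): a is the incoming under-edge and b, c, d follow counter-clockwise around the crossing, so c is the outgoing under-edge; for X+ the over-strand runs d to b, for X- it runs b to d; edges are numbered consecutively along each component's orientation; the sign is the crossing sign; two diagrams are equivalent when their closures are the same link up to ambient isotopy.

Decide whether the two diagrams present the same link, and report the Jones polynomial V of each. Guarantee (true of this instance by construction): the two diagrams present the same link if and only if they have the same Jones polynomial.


equivalent: no
V(D1) = 1  (w 0, c 14, <D> = 1)
V(D2) = -x^-4 + x^-3 + x^-1  (w -2, c 14, <D> = A^-2 + A^6 - A^10)
why: V(x) takes 2 values over 2 diagrams, fixing the grouping


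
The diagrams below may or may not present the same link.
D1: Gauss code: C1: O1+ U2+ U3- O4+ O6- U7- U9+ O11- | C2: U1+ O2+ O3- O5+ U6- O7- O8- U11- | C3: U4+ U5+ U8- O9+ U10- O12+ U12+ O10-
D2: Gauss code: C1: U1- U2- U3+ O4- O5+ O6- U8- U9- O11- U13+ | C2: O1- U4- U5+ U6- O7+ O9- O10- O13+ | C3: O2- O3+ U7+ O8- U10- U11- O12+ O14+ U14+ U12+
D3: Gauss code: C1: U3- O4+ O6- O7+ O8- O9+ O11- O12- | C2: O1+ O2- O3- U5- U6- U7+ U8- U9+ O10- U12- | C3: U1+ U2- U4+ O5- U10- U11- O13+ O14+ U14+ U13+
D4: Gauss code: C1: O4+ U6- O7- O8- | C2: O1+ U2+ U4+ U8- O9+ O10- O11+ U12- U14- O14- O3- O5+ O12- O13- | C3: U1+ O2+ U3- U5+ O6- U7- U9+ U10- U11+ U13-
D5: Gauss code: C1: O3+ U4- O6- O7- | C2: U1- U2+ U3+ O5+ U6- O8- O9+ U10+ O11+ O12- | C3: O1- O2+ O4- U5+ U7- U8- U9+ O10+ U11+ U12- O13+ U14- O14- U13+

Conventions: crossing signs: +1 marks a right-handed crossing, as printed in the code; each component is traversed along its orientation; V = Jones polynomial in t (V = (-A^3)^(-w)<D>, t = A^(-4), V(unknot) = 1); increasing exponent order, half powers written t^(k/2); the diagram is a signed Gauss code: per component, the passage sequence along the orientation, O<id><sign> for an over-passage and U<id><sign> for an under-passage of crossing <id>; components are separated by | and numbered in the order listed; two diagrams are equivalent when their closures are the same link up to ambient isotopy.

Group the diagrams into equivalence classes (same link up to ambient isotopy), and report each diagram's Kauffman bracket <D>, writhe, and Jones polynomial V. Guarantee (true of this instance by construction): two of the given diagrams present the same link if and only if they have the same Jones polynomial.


equivalence classes: {D1, D4, D5} | {D2, D3}
D1 (bracket A^-8 + 2 + A^8; 12 crossings at w = 0): V = t^-2 + 2 + t^2
V(D2) = t^-5 + 2t^-3 + t^-1  [14 crossings, <D> = A^-2 + 2A^6 + A^14, w = -2]
V(D3) = t^-5 + 2t^-3 + t^-1  (w -2, c 14, <D> = A^-2 + 2A^6 + A^14)
V(D4) = t^-2 + 2 + t^2  (w -2, c 14, <D> = A^-14 + 2A^-6 + A^2)
V(D5) = t^-2 + 2 + t^2  (w 0, c 14, <D> = A^-8 + 2 + A^8)
key observation: 2 values of V(t) split the 5 diagrams


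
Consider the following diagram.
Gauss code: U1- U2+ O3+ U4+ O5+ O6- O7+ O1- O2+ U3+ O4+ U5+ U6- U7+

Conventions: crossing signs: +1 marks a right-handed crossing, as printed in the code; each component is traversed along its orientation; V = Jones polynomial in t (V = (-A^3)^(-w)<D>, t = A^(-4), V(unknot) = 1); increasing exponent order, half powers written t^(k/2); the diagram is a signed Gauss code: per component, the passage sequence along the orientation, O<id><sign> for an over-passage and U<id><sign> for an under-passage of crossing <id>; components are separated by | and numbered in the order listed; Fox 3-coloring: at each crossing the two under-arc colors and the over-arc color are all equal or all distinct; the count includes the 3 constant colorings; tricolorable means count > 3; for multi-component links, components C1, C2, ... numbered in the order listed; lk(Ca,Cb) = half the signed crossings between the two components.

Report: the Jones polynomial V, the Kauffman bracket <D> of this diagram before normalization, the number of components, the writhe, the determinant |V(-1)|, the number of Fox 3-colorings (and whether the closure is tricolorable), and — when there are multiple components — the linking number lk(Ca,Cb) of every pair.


Jones polynomial: V(t) = t + t^3 - t^4
<D> = A^-7 - A^-3 - A^5; writhe +3
components 1, writhe +3 (7 crossings)
3-colorings: 9 of 3^7, det 3 — tricolorable
note: V spans 3 powers of t: at least 3 crossings in any diagram


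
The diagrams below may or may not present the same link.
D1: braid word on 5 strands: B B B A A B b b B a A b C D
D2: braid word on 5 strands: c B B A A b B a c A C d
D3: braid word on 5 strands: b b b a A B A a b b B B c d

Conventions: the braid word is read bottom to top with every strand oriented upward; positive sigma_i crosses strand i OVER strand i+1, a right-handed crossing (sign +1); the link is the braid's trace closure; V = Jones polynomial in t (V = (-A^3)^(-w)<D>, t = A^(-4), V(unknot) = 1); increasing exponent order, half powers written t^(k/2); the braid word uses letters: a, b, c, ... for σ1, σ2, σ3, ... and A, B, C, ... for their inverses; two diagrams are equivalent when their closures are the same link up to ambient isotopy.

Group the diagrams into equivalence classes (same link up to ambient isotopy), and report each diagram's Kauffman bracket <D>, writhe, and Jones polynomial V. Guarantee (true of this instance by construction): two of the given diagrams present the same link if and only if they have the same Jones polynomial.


grouping into links: {D1, D2} | {D3}
V(D1) = t^-5 + 2t^-3 + t^-1  (w -6, c 14, <D> = A^-14 + 2A^-6 + A^2)
V(D2) = t^-5 + 2t^-3 + t^-1  [12 crossings, <D> = A^-2 + 2A^6 + A^14, w = -2]
V(D3) = 1 + t + t^2 + t^3  (w +4, c 14, <D> = 1 + A^4 + A^8 + A^12)
key observation: comparing 3 Jones polynomials yields 2 groups


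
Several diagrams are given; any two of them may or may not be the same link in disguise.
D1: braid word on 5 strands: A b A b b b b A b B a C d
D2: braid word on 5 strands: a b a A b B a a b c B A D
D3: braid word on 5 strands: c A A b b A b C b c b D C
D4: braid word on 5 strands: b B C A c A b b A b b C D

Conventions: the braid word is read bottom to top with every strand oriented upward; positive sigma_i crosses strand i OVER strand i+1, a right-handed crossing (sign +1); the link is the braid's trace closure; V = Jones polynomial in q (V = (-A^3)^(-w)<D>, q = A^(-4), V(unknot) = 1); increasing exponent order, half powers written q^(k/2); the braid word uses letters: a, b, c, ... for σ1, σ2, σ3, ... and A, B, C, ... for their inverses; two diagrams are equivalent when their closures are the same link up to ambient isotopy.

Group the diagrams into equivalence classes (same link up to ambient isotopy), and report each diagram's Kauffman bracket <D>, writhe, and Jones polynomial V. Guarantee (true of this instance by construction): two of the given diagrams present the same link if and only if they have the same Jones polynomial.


grouping into links: {D1} | {D2} | {D3, D4}
V(D1) = -q^(-1/2) + q^(1/2) - 2q^(3/2) + 2q^(5/2) - 3q^(7/2) + 2q^(9/2) - 2q^(11/2) + q^(13/2)  (w +3, c 13, <D> = -A^-17 + 2A^-13 - 2A^-9 + 3A^-5 - 2A^-1 + 2A^3 - A^7 + A^11)
D2 (bracket A^-1 + A^7; 13 crossings at w = +3): V = -q^(1/2) - q^(5/2)
D3 (bracket A^-15 - 2A^-11 + 4A^-7 - 3A^-3 + 4A - 3A^5 + 2A^9 - A^13; 13 crossings at w = +1): V = q^(-5/2) - 2q^(-3/2) + 3q^(-1/2) - 4q^(1/2) + 3q^(3/2) - 4q^(5/2) + 2q^(7/2) - q^(9/2)
V(D4) = q^(-5/2) - 2q^(-3/2) + 3q^(-1/2) - 4q^(1/2) + 3q^(3/2) - 4q^(5/2) + 2q^(7/2) - q^(9/2)  (w -1, c 13, <D> = A^-21 - 2A^-17 + 4A^-13 - 3A^-9 + 4A^-5 - 3A^-1 + 2A^3 - A^7)
why: V(q) takes 3 values over 4 diagrams, fixing the grouping


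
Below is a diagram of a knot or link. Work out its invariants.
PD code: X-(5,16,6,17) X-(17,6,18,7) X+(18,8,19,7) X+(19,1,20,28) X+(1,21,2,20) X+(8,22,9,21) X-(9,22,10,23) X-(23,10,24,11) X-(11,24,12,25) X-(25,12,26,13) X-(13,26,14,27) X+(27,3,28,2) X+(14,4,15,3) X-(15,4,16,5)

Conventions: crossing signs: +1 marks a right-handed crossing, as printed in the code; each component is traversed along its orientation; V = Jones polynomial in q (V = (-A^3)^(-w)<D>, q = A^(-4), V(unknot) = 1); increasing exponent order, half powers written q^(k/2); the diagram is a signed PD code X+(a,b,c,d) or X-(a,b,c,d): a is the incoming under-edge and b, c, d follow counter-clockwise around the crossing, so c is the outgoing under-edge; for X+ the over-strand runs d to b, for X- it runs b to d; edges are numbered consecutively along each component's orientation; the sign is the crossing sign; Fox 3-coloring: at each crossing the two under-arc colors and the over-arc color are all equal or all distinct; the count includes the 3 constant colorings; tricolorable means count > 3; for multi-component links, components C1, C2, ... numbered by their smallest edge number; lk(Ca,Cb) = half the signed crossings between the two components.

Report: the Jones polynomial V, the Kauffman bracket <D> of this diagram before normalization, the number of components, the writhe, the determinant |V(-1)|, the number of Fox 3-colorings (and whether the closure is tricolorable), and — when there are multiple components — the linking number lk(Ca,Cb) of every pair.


V(q) = -q^-6 + 2q^-5 - 3q^-4 + 4q^-3 - 4q^-2 + 4q^-1 - 2 + 2q - q^2
bracket: -A^-14 + 2A^-10 - 2A^-6 + 4A^-2 - 4A^2 + 4A^6 - 3A^10 + 2A^14 - A^18, w = -2
1 component, writhe -2, over 14 crossings
det 23, colorings 3 of 3^14 — not tricolorable
observation: |V(-1)| = 23: so not tricolorable, since 3 does not divide 23


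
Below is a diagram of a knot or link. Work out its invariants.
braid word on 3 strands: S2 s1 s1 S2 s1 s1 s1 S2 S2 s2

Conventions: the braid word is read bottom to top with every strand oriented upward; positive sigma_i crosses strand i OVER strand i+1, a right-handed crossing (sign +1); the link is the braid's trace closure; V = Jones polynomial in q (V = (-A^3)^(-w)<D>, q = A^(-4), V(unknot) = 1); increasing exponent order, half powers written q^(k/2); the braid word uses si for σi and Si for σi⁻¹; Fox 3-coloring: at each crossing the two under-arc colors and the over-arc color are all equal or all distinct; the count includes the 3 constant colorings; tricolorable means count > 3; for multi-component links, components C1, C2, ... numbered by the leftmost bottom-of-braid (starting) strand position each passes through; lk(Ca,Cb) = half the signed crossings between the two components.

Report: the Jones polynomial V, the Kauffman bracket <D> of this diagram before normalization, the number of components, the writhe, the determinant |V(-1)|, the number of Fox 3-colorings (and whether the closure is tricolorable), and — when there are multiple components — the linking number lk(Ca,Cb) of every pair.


V = -q^-2 + 2q^-1 - 3 + 5q - 4q^2 + 5q^3 - 4q^4 + 2q^5 - q^6
<D> = -A^-18 + 2A^-14 - 4A^-10 + 5A^-6 - 4A^-2 + 5A^2 - 3A^6 + 2A^10 - A^14 (w = +2)
1 component over 10 crossings, w = +2
9 Fox colorings among 3^10, |V(-1)| = 27: tricolorable
why: w = +2 (over 10 crossings) is diagram-only; (-A^3)^(-2) removes it from V


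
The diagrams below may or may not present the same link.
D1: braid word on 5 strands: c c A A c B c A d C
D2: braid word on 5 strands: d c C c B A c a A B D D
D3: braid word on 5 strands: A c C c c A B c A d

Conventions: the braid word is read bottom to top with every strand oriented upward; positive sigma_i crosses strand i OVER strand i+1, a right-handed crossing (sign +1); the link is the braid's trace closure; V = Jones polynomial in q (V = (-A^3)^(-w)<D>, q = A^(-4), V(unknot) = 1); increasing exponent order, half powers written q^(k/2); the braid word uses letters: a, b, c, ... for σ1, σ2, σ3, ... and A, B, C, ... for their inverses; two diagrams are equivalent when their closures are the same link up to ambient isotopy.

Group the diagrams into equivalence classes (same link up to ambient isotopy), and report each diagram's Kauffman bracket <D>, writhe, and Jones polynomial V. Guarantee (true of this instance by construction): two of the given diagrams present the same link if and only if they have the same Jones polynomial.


grouping into links: {D1, D3} | {D2}
V(D1) = -q^-3 + q^-2 - q^-1 + 3 - q + q^2 - q^3  (w 0, c 10, <D> = -A^-12 + A^-8 - A^-4 + 3 - A^4 + A^8 - A^12)
V(D2) = q^-2 - q^-1 + 1 - q + q^2  [12 crossings, <D> = A^-14 - A^-10 + A^-6 - A^-2 + A^2, w = -2]
V(D3) = -q^-3 + q^-2 - q^-1 + 3 - q + q^2 - q^3  [10 crossings, <D> = -A^-12 + A^-8 - A^-4 + 3 - A^4 + A^8 - A^12, w = 0]
why: comparing 3 Jones polynomials yields 2 groups


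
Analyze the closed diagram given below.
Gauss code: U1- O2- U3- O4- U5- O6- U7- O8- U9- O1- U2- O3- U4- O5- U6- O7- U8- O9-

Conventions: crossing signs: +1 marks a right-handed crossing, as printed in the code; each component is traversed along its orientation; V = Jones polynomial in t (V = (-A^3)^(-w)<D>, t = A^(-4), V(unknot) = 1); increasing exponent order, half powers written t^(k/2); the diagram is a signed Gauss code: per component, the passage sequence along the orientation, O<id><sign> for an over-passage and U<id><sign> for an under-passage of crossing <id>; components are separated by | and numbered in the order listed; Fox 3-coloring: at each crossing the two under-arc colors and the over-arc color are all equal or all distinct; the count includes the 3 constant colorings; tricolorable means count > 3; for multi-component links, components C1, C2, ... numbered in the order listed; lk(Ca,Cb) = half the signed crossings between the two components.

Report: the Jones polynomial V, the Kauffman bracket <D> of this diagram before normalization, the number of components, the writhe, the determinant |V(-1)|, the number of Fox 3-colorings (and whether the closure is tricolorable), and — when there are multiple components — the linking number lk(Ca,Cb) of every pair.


Jones polynomial: V(t) = -t^-13 + t^-12 - t^-11 + t^-10 - t^-9 + t^-8 - t^-7 + t^-6 + t^-4
<D> = -A^-11 - A^-3 + A - A^5 + A^9 - A^13 + A^17 - A^21 + A^25; writhe -9
components 1, writhe -9 (9 crossings)
3-colorings: 9 of 3^9, det 9 — tricolorable
note: det 9 = |V(-1)|; divisible by 3, so tricolorable


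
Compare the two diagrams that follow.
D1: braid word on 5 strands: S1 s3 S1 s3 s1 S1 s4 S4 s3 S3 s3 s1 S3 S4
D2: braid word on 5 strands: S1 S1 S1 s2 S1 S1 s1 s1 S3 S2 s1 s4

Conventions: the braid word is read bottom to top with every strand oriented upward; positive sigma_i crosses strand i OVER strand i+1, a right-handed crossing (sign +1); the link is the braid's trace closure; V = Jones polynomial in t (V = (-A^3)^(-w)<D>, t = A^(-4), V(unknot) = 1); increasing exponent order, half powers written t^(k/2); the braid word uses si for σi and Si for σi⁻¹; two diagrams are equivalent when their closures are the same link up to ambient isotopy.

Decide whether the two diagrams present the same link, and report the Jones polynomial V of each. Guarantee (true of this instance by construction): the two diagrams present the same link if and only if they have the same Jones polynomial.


same link: no
V(D1) = 1 + t + t^2 + t^3  [14 crossings, <D> = A^-12 + A^-8 + A^-4 + 1, w = 0]
D2 (bracket A^-6 + A^-2 + A^2 + A^6; 12 crossings at w = -2): V = t^-3 + t^-2 + t^-1 + 1
note: 2 classes among 2 diagrams; unequal V(t) rules out equality


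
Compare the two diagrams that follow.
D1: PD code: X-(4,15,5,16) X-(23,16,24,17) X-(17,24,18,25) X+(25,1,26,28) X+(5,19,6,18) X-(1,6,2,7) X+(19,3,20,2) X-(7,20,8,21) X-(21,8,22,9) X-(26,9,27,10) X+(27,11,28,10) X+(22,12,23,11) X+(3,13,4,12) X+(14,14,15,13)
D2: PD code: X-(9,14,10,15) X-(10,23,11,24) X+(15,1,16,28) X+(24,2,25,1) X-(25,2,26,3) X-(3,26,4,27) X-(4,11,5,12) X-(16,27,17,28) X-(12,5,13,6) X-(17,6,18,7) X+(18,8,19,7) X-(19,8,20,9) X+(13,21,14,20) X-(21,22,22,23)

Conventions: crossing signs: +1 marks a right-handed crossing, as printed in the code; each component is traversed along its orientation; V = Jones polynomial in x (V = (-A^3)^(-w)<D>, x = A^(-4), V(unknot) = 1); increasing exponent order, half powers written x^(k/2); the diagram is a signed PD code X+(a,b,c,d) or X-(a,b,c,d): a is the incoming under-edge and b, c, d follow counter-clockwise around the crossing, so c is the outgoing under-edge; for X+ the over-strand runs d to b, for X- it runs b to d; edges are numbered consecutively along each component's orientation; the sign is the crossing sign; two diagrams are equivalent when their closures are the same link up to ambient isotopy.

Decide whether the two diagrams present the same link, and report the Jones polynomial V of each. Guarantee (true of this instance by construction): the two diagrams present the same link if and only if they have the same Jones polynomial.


same link: no
V(D1) = x^-5 - 2x^-4 + 2x^-3 - 2x^-2 + 2x^-1 - 1 + x  [14 crossings, <D> = A^-4 - 1 + 2A^4 - 2A^8 + 2A^12 - 2A^16 + A^20, w = 0]
D2 (bracket A^-14 - A^-10 + 2A^-6 - A^-2 + A^2 - A^6; 14 crossings at w = -6): V = -x^-6 + x^-5 - x^-4 + 2x^-3 - x^-2 + x^-1
note: V(x) takes 2 values over 2 diagrams, fixing the grouping


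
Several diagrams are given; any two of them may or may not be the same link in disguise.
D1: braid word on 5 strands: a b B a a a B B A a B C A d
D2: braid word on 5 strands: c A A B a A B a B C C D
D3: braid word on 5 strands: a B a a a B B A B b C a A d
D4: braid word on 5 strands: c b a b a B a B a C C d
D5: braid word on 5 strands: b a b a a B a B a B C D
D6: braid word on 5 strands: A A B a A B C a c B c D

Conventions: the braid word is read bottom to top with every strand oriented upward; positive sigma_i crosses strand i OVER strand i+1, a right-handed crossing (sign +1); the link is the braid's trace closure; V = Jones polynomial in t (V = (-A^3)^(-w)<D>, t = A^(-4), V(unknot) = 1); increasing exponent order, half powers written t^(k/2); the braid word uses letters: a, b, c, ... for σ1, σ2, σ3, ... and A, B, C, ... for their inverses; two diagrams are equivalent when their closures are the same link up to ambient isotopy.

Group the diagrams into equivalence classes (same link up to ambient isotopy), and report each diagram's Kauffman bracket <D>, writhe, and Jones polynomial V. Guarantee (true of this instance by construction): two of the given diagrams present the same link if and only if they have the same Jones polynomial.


classes: {D1, D3} | {D2, D6} | {D4, D5}
V(D1) = -t^-3 + t^-2 - t^-1 + 3 - t + t^2 - t^3  [14 crossings, <D> = -A^-12 + A^-8 - A^-4 + 3 - A^4 + A^8 - A^12, w = 0]
V(D2) = -t^-6 + t^-5 - t^-4 + 2t^-3 - t^-2 + t^-1  (w -6, c 12, <D> = A^-14 - A^-10 + 2A^-6 - A^-2 + A^2 - A^6)
D3 (bracket -A^-12 + A^-8 - A^-4 + 3 - A^4 + A^8 - A^12; 14 crossings at w = 0): V = -t^-3 + t^-2 - t^-1 + 3 - t + t^2 - t^3
V(D4) = t - t^2 + 2t^3 - t^4 + t^5 - t^6  (w +4, c 12, <D> = -A^-12 + A^-8 - A^-4 + 2 - A^4 + A^8)
D5 (bracket -A^-18 + A^-14 - A^-10 + 2A^-6 - A^-2 + A^2; 12 crossings at w = +2): V = t - t^2 + 2t^3 - t^4 + t^5 - t^6
V(D6) = -t^-6 + t^-5 - t^-4 + 2t^-3 - t^-2 + t^-1  (w -4, c 12, <D> = A^-8 - A^-4 + 2 - A^4 + A^8 - A^12)
insight: 3 classes among 6 diagrams; unequal V(t) rules out equality


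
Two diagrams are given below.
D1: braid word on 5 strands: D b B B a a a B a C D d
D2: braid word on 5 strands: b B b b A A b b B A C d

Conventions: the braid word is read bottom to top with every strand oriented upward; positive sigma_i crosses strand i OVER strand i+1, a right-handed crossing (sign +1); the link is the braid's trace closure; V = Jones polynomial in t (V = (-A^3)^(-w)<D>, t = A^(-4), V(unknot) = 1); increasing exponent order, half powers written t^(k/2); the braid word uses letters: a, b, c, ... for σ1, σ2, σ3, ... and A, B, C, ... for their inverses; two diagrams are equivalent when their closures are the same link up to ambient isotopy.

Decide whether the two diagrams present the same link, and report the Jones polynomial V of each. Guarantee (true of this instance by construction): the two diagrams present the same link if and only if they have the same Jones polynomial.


equivalent: no
D1 (bracket A^-20 - 2A^-16 + 2A^-12 - 2A^-8 + 2A^-4 - 1 + A^4; 12 crossings at w = 0): V = t^-1 - 1 + 2t - 2t^2 + 2t^3 - 2t^4 + t^5
V(D2) = -t^-3 + 2t^-2 - 2t^-1 + 3 - 2t + 2t^2 - t^3  (w 0, c 12, <D> = -A^-12 + 2A^-8 - 2A^-4 + 3 - 2A^4 + 2A^8 - A^12)
key observation: V(t) takes 2 values over 2 diagrams, fixing the grouping


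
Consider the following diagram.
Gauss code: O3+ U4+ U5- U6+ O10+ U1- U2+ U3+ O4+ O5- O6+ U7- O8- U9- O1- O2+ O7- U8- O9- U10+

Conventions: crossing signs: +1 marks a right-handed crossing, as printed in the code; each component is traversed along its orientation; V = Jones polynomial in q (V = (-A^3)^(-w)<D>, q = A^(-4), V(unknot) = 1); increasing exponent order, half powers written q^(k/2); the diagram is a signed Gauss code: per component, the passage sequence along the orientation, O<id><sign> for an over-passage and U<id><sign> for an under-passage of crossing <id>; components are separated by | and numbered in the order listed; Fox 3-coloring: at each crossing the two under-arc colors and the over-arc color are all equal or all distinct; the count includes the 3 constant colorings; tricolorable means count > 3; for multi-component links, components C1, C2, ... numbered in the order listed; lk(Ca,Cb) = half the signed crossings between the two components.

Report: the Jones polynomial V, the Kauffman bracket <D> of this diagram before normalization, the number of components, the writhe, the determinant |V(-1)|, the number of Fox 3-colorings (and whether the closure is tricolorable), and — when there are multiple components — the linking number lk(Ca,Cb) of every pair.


V = -q^-3 + q^-2 - q^-1 + 3 - q + q^2 - q^3
<D> = -A^-12 + A^-8 - A^-4 + 3 - A^4 + A^8 - A^12 (w = 0)
1 component over 10 crossings, w = 0
27 Fox colorings among 3^10, |V(-1)| = 9: tricolorable
why: V spans 6 powers of q: at least 6 crossings in any diagram


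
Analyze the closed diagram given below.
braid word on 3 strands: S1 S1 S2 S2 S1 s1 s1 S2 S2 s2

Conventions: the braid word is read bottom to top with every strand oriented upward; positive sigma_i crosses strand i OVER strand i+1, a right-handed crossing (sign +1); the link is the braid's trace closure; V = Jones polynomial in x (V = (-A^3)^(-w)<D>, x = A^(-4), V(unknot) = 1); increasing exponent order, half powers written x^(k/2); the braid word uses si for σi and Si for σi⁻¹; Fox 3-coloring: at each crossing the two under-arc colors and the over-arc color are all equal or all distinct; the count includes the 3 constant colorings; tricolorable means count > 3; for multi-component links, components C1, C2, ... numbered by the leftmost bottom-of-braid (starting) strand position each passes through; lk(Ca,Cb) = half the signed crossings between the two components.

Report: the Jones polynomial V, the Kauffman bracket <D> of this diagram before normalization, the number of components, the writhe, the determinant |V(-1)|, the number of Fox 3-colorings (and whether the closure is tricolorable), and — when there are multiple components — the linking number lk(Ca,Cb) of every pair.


Jones polynomial: V(x) = -x^-6 + x^-5 - x^-4 + 2x^-3 - x^-2 + x^-1
<D> = A^-8 - A^-4 + 2 - A^4 + A^8 - A^12; writhe -4
components 1, writhe -4 (10 crossings)
3-colorings: 3 of 3^10, det 7 — not tricolorable
note: w = -4 (over 10 crossings) is diagram-only; (-A^3)^(4) removes it from V


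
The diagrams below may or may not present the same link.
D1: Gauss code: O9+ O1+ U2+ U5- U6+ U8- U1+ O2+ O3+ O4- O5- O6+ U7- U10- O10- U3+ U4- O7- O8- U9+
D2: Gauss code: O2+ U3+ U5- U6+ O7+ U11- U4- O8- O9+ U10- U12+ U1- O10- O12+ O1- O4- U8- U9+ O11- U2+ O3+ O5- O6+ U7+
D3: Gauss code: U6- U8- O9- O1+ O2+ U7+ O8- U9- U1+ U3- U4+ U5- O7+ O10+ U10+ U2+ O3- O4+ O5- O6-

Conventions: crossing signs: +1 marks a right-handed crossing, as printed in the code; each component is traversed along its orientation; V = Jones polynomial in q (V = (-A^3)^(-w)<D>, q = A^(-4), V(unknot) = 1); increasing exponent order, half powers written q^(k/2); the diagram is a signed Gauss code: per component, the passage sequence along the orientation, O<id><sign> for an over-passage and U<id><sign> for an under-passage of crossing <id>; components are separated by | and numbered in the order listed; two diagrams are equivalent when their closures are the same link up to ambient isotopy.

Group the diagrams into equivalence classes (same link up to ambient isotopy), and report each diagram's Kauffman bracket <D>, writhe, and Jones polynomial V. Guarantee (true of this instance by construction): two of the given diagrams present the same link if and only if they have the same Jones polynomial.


grouping into links: {D1} | {D2} | {D3}
V(D1) = 1  (w 0, c 10, <D> = 1)
D2 (bracket -A^-16 + A^-12 + A^-4; 12 crossings at w = 0): V = q + q^3 - q^4
V(D3) = q^-2 - q^-1 + 1 - q + q^2  [10 crossings, <D> = A^-8 - A^-4 + 1 - A^4 + A^8, w = 0]
why: 3 classes among 3 diagrams; unequal V(q) rules out equality


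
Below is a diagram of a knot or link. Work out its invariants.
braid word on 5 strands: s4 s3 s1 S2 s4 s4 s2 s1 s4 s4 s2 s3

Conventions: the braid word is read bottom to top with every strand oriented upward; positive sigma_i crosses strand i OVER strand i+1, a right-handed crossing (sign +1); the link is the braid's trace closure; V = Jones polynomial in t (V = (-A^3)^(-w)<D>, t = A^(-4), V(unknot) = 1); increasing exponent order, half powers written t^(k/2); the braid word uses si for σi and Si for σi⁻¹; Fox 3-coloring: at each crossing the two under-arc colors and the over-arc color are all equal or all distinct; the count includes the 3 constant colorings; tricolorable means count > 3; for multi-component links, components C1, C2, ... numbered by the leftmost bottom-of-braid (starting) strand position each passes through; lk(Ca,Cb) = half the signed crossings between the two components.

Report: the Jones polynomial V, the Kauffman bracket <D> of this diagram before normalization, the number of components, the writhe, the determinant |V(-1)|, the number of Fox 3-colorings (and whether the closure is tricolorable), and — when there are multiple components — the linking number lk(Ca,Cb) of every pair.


V = t^3 + 2t^5 - t^6 + 2t^7 - 2t^8 + 2t^9 - t^10 + t^11
<D> = A^-14 - A^-10 + 2A^-6 - 2A^-2 + 2A^2 - A^6 + 2A^10 + A^18 (w = +10)
3 components over 12 crossings, w = +10
lk(C1,C2): +1
lk(C1,C3) = 0
linking number lk(C2,C3) = +3
9 Fox colorings among 3^12, |V(-1)| = 12: tricolorable
why: |V(-1)| = 12: so tricolorable, since 3 divides 12


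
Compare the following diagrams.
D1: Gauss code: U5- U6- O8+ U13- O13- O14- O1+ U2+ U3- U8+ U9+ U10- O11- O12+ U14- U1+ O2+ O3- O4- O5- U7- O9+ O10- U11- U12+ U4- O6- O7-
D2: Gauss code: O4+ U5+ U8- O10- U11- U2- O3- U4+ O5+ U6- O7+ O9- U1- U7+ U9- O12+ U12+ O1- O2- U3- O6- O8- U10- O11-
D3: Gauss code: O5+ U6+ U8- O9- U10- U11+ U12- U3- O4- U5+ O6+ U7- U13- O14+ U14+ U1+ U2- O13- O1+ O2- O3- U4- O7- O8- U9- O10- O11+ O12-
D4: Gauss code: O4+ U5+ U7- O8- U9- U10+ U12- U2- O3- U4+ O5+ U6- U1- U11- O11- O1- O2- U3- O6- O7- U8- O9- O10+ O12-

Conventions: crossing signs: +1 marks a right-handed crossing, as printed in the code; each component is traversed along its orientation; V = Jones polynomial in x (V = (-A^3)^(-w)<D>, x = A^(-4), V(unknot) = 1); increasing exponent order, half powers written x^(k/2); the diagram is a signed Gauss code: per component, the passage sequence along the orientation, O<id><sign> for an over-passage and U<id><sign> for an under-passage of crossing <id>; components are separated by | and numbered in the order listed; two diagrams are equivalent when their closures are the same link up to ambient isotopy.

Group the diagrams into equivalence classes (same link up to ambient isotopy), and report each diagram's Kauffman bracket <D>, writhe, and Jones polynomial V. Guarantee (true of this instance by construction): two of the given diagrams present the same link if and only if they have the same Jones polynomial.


equivalence classes: {D1} | {D2, D3, D4}
D1 (bracket A^-8 + 1 - A^4; 14 crossings at w = -4): V = -x^-4 + x^-3 + x^-1
D2 (bracket 2A^-8 - 2A^-4 + 3 - 3A^4 + 2A^8 - 2A^12 + A^16; 12 crossings at w = -4): V = x^-7 - 2x^-6 + 2x^-5 - 3x^-4 + 3x^-3 - 2x^-2 + 2x^-1
V(D3) = x^-7 - 2x^-6 + 2x^-5 - 3x^-4 + 3x^-3 - 2x^-2 + 2x^-1  [14 crossings, <D> = 2A^-8 - 2A^-4 + 3 - 3A^4 + 2A^8 - 2A^12 + A^16, w = -4]
D4 (bracket 2A^-14 - 2A^-10 + 3A^-6 - 3A^-2 + 2A^2 - 2A^6 + A^10; 12 crossings at w = -6): V = x^-7 - 2x^-6 + 2x^-5 - 3x^-4 + 3x^-3 - 2x^-2 + 2x^-1
observation: comparing 4 Jones polynomials yields 2 groups


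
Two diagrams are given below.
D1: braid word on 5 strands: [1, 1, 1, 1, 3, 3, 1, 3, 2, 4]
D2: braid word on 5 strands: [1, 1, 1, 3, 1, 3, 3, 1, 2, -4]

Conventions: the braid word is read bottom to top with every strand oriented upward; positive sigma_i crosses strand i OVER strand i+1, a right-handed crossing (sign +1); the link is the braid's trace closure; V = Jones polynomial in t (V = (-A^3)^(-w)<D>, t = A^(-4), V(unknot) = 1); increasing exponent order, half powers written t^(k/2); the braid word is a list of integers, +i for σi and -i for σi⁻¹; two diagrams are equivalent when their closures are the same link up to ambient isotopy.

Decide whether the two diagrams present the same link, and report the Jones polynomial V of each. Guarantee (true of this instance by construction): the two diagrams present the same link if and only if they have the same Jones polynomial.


equivalent: yes
D1 (bracket A^-14 - 2A^-10 + 2A^-6 - 3A^-2 + 2A^2 - 2A^6 + 2A^10 + A^18; 10 crossings at w = +10): V = t^3 + 2t^5 - 2t^6 + 2t^7 - 3t^8 + 2t^9 - 2t^10 + t^11
V(D2) = t^3 + 2t^5 - 2t^6 + 2t^7 - 3t^8 + 2t^9 - 2t^10 + t^11  (w +8, c 10, <D> = A^-20 - 2A^-16 + 2A^-12 - 3A^-8 + 2A^-4 - 2 + 2A^4 + A^12)
key observation: all 2 diagrams share one V(t), hence one class


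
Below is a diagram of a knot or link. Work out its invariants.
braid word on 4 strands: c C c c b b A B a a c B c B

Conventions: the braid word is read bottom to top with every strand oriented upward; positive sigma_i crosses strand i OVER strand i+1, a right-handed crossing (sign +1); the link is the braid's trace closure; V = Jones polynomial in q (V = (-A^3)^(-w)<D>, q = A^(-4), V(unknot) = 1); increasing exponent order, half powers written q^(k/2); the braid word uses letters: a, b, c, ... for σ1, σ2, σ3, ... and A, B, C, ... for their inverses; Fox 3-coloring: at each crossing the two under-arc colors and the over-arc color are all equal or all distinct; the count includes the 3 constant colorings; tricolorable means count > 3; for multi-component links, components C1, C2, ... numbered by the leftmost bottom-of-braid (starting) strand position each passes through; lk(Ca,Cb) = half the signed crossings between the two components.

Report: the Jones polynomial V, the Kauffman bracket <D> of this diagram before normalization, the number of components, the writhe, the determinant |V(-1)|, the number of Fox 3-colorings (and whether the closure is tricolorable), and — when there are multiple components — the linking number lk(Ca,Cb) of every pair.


Jones polynomial: V(q) = -2q^(3/2) + 3q^(5/2) - 5q^(7/2) + 5q^(9/2) - 5q^(11/2) + 4q^(13/2) - 3q^(15/2) + q^(17/2)
<D> = A^-22 - 3A^-18 + 4A^-14 - 5A^-10 + 5A^-6 - 5A^-2 + 3A^2 - 2A^6; writhe +4
components 2, writhe +4 (14 crossings)
linking number lk(C1,C2) = +2
3-colorings: 3 of 3^14, det 28 — not tricolorable
note: the 1 component pair carries total linking +2


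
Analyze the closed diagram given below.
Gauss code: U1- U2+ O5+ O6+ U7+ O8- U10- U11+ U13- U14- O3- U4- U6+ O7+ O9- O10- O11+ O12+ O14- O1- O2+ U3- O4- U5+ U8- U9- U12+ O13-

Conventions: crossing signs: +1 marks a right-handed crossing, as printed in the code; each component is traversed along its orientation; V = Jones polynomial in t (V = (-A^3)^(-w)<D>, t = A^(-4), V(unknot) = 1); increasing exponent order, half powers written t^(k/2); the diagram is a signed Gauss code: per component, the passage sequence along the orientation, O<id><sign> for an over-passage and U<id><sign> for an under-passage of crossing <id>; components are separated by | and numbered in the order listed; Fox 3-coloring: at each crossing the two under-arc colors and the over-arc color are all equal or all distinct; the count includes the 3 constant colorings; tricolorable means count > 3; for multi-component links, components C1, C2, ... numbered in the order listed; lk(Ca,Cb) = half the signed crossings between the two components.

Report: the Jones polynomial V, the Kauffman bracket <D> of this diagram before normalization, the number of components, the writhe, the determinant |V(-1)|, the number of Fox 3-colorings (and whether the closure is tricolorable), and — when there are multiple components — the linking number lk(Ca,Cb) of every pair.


V = t^-5 - 2t^-4 + 2t^-3 - 2t^-2 + 2t^-1 - 1 + t
<D> = A^-10 - A^-6 + 2A^-2 - 2A^2 + 2A^6 - 2A^10 + A^14 (w = -2)
1 component over 14 crossings, w = -2
3 Fox colorings among 3^14, |V(-1)| = 11: not tricolorable
why: |V(-1)| = 11: so not tricolorable, since 3 does not divide 11


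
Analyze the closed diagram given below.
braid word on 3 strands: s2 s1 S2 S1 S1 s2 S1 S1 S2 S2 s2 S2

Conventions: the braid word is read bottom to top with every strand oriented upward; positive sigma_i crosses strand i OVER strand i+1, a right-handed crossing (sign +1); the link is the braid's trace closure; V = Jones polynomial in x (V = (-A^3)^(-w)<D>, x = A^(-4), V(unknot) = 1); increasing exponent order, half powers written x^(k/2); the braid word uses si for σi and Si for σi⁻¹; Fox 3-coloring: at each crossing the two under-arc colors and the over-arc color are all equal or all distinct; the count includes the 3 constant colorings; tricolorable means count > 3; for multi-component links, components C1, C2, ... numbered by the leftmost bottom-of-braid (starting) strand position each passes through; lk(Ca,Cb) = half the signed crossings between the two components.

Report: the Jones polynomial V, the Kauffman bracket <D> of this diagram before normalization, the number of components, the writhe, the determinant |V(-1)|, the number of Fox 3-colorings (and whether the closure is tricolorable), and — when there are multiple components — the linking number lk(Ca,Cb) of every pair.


V(x) = x^-7 - 2x^-6 + 2x^-5 - 3x^-4 + 3x^-3 - 2x^-2 + 2x^-1
bracket: 2A^-8 - 2A^-4 + 3 - 3A^4 + 2A^8 - 2A^12 + A^16, w = -4
1 component, writhe -4, over 12 crossings
det 15, colorings 9 of 3^12 — tricolorable
observation: the span of V is 6, forcing >= 6 crossings in any diagram


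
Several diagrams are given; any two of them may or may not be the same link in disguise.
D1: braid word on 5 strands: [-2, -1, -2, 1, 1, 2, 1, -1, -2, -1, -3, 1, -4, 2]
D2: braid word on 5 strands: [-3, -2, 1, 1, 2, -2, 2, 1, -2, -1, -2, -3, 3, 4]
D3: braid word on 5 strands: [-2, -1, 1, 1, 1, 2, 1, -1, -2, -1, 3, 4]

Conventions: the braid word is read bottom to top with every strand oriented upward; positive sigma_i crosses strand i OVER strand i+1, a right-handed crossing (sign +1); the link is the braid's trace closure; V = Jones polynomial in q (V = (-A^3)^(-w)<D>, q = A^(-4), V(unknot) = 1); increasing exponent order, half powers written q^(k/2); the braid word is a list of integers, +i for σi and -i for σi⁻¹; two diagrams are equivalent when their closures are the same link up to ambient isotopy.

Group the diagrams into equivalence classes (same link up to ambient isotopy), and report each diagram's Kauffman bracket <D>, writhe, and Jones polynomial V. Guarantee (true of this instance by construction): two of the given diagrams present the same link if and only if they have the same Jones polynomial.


grouping into links: {D1, D2, D3}
V(D1) = 1  (w -2, c 14, <D> = A^-6)
V(D2) = 1  (w 0, c 14, <D> = 1)
D3 (bracket A^6; 12 crossings at w = +2): V = 1
why: one V(q) for all 3 diagrams — one class (guaranteed)


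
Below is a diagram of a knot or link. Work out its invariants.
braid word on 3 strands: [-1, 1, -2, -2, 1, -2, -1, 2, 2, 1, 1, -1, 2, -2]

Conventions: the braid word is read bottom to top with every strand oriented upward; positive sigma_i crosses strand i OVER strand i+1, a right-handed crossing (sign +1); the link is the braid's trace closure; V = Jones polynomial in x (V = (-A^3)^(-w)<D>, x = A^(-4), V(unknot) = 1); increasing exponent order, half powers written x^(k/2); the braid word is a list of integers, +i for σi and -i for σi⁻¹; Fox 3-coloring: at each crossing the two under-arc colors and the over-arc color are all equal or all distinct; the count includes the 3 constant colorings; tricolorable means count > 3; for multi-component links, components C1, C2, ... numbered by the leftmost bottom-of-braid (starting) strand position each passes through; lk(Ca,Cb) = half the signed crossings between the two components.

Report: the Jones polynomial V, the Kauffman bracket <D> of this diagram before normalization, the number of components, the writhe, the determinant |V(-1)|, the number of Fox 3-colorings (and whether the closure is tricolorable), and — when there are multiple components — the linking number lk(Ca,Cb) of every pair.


Jones polynomial: V(x) = -x^-3 + x^-2 - x^-1 + 3 - x + x^2 - x^3
<D> = -A^-12 + A^-8 - A^-4 + 3 - A^4 + A^8 - A^12; writhe 0
components 1, writhe 0 (14 crossings)
3-colorings: 27 of 3^14, det 9 — tricolorable
note: V is palindromic (span 6, det 9): x -> 1/x fixes it; necessary, not sufficient, for amphichirality


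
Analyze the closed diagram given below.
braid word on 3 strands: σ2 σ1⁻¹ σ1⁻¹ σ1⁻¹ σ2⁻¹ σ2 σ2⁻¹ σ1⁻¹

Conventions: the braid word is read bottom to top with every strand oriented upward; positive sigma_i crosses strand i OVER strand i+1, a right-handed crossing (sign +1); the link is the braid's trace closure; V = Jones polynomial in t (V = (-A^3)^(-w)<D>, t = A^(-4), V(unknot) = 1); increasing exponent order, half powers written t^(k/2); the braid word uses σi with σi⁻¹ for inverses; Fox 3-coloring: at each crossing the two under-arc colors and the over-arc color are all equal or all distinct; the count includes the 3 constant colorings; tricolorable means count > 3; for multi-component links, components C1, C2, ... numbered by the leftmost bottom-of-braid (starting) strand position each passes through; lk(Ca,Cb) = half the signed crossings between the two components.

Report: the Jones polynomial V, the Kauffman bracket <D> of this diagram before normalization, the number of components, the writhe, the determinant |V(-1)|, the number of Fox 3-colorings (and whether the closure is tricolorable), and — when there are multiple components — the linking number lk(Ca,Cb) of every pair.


V(t) = -t^-4 + t^-3 + t^-1
bracket: A^-8 + 1 - A^4, w = -4
1 component, writhe -4, over 8 crossings
det 3, colorings 9 of 3^8 — tricolorable
observation: the span of V is 3, forcing >= 3 crossings in any diagram
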